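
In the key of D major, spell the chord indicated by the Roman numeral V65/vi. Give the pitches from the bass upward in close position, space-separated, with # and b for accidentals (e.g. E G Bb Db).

The slash means an applied dominant: we want the dominant of vi. In D major, vi is B minor, and its dominant is built on F#.
Building a dominant seventh chord on F# gives F#-A#-C#-E.
The figured bass 65 indicates first inversion, placing the third (A#) in the bass: A#-C#-E-F#.

A# C# E F#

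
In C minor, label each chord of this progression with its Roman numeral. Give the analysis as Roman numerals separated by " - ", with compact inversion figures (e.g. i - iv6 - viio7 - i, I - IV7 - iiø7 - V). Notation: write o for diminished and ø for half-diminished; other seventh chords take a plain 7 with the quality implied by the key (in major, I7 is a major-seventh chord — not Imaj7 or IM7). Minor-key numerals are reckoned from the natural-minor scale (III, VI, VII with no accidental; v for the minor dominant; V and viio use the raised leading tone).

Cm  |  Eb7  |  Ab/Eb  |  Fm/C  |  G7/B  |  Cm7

i - V7/VI - VI64 - iv64 - V65 - i7

Cm: minor triad on C = scale degree 1 → i.
Eb7: a dominant seventh chord on Eb, the applied dominant of VI → V7/VI.
Ab/Eb: major triad on Ab = scale degree 6 → VI64.
Fm/C has root F, degree 4 in C minor, so iv64.
G7/B has root G, degree 5 in C minor, so V65.
Cm7 has root C, degree 1 in C minor, so i7.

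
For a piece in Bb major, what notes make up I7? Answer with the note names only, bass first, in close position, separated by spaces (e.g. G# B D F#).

Bb D F A

The numeral's case and figure indicate a major seventh chord. In Bb major its root, scale degree 1, is Bb.
That chord is spelled Bb-D-F-A.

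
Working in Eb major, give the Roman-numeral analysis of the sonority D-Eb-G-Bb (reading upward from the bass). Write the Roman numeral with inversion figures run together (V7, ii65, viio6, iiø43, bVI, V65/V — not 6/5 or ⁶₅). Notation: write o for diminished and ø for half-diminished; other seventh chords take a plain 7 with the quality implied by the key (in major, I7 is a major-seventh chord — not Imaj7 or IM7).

I42

The pitches Eb-G-Bb-D form a major seventh chord rooted on Eb.
In Eb major, Eb is the tonic; the diatonic major seventh chord there is I7.
With D in the bass the chord is in third inversion, so the figured bass is 42.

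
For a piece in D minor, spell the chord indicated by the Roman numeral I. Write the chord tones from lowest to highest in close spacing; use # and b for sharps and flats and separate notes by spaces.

D F# A

Scale degree 1 in D minor is D; here the chord built on it is altered to a major triad. I is the major tonic (Picardy third), borrowed from the parallel major.
So the chord is D-F#-A, a major triad.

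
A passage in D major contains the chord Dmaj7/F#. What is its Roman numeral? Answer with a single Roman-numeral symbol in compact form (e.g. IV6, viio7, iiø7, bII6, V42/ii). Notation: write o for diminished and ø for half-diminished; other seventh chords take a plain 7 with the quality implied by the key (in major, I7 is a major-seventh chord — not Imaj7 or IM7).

Stacked in thirds the chord is D-F#-A-C#: a major seventh chord on D.
In D major, D is the tonic; the diatonic major seventh chord there is I7.
With F# in the bass the chord is in first inversion, so the figured bass is 65.

I65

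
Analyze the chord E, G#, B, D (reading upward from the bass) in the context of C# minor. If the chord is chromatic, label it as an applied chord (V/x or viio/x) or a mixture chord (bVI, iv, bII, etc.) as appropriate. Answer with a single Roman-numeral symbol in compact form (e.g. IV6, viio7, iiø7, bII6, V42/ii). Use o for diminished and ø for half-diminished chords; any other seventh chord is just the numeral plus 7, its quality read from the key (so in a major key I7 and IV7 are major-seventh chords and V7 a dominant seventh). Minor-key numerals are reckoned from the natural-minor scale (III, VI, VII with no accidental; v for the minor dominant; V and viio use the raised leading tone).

V7/VI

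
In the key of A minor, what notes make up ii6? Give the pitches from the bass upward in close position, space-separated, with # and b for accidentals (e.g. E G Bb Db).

D F# B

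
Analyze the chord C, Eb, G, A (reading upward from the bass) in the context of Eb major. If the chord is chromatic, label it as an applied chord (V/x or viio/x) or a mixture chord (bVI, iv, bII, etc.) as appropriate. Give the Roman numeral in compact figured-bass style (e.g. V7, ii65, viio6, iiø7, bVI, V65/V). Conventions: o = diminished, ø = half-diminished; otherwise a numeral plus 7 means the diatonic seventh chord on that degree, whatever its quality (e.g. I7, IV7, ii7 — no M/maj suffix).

The pitches A-C-Eb-G form a half-diminished seventh chord rooted on A.
A sits a half step below Bb (V in Eb major); a diminished chord there is the applied leading-tone chord of V.
With C in the bass the chord is in first inversion, so the figured bass is 65.

viiø65/V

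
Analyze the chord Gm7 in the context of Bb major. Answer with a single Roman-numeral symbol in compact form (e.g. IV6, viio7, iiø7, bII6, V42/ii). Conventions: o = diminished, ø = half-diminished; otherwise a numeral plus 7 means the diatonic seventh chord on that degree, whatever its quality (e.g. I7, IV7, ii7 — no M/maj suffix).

Stacked in thirds the chord is G-Bb-D-F: a minor seventh chord on G.
G is scale degree 6 in Bb major, and a minor seventh chord on that degree is written vi7.

vi7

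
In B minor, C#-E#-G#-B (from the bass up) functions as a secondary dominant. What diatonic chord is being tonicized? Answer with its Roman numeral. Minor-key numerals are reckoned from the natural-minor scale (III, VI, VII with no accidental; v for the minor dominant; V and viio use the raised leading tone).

The chord is a dominant seventh chord on C#.
A dominant resolves down a perfect fifth: C# → F#. In B minor, F# is scale degree 5, i.e. V.

V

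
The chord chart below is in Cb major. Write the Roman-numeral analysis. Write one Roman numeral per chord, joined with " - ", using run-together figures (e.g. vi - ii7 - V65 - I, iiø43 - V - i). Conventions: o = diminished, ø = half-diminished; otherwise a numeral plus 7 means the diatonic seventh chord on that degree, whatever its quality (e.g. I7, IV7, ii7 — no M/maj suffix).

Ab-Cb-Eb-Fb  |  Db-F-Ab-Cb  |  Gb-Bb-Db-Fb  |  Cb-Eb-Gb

IV65 - V7/V - V7 - I

Ab-Cb-Eb-Fb has root Fb, degree 4 in Cb major, so IV65.
Db-F-Ab-Cb: a dominant seventh chord on Db, the applied dominant of V → V7/V.
Gb-Bb-Db-Fb: dominant seventh chord on Gb = scale degree 5 → V7.
Cb-Eb-Gb: root Cb is the tonic; major triad there is I.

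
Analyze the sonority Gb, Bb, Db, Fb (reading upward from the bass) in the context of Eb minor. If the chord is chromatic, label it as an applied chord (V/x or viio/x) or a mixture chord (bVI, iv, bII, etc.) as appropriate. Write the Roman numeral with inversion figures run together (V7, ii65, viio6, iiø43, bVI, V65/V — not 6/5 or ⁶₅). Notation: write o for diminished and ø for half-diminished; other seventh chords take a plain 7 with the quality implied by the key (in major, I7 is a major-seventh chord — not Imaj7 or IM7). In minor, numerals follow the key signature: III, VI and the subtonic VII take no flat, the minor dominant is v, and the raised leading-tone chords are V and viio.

V7/VI

Stacked in thirds the chord is Gb-Bb-Db-Fb: a dominant seventh chord on Gb.
Gb is not a diatonic chord root with this quality in Eb minor, but it lies a perfect fifth above Cb (VI), so the chord functions as an applied dominant of VI.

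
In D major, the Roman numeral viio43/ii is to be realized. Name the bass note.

The applied chord viio43/ii is rooted on D#: D#-F#-A-C.
The figure 43 means second inversion — the fifth is in the bass.

A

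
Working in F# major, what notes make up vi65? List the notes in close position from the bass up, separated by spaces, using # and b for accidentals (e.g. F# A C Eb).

The numeral's case and figure indicate a minor seventh chord. In F# major its root, the sixth degree, is D#.
Stacking thirds from D# gives D#-F#-A#-C#.
With the 65 figure the chord is in first inversion; from the bass F# upward in close position it reads F#-A#-C#-D#.

F# A# C# D#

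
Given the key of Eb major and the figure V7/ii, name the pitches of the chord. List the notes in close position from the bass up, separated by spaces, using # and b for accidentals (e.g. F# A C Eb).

C E G Bb

V7/ii is a secondary dominant — the dominant seventh of ii. ii in Eb major is F, so the applied chord's root is C, a perfect fifth above.
Building a dominant seventh chord on C gives C-E-G-Bb.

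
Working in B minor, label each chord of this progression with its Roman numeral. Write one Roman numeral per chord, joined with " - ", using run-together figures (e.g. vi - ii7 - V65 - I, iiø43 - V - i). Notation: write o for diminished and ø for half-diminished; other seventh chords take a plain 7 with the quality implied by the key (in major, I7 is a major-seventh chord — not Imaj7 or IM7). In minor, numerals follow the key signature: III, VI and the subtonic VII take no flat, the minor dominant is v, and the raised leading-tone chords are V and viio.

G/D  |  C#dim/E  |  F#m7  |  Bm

VI64 - iio6 - v7 - i

G/D has root G, degree 6 in B minor, so VI64.
C#dim/E: root C# is the supertonic; diminished triad there is iio6.
F#m7: root F# is the dominant; minor seventh chord there is v7.
Bm has root B, degree 1 in B minor, so i.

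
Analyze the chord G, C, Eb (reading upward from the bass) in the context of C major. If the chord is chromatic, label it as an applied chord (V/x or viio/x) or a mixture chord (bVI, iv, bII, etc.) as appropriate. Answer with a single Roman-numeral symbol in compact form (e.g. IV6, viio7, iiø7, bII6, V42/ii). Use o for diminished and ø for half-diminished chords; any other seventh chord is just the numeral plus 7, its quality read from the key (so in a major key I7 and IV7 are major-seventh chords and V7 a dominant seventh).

The pitches C-Eb-G form a minor triad rooted on C.
C is the first degree of C major. This is the minor tonic, borrowed from the parallel minor.
With G in the bass the chord is in second inversion, so the figured bass is 64.

i64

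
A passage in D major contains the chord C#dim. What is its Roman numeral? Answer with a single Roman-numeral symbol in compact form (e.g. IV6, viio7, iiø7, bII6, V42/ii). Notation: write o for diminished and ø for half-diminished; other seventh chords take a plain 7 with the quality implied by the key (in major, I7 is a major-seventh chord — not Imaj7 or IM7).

viio

The pitches C#-E-G form a diminished triad rooted on C#.
In D major, C# is the leading tone; the diatonic diminished triad there is viio.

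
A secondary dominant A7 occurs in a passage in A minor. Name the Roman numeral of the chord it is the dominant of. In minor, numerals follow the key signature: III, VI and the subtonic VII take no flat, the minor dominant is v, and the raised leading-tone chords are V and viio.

iv

The chord is a dominant seventh chord on A.
A dominant resolves down a perfect fifth: A → D. In A minor, D is scale degree 4, i.e. iv.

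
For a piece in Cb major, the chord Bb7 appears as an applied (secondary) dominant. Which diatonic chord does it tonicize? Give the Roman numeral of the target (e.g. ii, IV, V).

The chord is a dominant seventh chord on Bb.
A dominant resolves down a perfect fifth: Bb → Eb. In Cb major, Eb is scale degree 3, i.e. iii.

iii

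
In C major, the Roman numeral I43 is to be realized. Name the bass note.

G

I in C major has root C; the chord is C-E-G-B.
The figure 43 means second inversion — the fifth is in the bass.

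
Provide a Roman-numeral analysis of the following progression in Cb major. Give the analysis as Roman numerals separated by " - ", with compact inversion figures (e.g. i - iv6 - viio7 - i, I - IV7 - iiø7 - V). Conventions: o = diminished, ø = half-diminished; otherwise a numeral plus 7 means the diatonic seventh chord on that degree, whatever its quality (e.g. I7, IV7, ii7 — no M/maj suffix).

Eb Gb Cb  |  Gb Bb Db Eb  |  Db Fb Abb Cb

I6 - iii65 - iiø7

Eb-Gb-Cb has root Cb, degree 1 in Cb major, so I6.
Gb-Bb-Db-Eb: root Eb is the mediant; minor seventh chord there is iii65.
Db-Fb-Abb-Cb: half-diminished seventh chord on Db — chromatic; iiø7 (borrowed from the parallel minor).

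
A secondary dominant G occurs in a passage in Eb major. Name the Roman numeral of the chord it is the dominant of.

vi

The chord is a major triad on G.
A dominant resolves down a perfect fifth: G → C. In Eb major, C is scale degree 6, i.e. vi.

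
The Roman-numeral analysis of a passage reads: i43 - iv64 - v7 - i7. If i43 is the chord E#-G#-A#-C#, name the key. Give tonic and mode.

A# minor

i43 is given as E#-G#-A#-C# — a minor seventh chord with root A#.
If A# is scale degree 1 and the mode makes that degree carry a minor seventh chord, the tonic is A# and the mode is minor.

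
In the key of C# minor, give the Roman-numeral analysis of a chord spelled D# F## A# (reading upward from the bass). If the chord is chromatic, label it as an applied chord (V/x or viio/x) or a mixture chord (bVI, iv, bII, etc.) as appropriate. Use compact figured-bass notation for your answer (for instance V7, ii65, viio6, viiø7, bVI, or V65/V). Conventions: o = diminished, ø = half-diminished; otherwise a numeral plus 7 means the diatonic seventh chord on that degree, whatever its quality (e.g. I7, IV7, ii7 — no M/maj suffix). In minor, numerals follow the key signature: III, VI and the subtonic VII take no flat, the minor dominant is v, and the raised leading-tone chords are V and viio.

The pitches D#-F##-A# form a major triad rooted on D#.
D# is not a diatonic chord root with this quality in C# minor, but it lies a perfect fifth above G# (V), so the chord functions as an applied dominant of V.

V/V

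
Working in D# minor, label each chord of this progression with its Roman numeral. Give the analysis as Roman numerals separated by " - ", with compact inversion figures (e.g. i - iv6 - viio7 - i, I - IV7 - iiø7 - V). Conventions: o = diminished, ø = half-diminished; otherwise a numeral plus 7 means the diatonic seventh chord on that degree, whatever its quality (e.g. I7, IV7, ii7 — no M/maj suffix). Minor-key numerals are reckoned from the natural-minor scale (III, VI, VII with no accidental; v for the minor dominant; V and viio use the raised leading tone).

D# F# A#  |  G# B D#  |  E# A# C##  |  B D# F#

i - iv - V64 - VI

D#-F#-A#: minor triad on D# = scale degree 1 → i.
G#-B-D#: root G# is the subdominant; minor triad there is iv.
E#-A#-C##: major triad on A# = scale degree 5 → V64.
B-D#-F#: root B is the submediant; major triad there is VI.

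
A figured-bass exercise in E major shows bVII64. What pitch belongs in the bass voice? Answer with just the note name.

A

bVII in E major has root D; the chord is D-F#-A.
The figure 64 means second inversion — the fifth is in the bass.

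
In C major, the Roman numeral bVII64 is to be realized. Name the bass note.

bVII in C major has root Bb; the chord is Bb-D-F.
The figure 64 means second inversion — the fifth is in the bass.

F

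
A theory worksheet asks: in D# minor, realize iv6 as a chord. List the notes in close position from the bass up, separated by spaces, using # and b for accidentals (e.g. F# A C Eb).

B D# G#

The numeral's case and figure indicate a minor triad. In D# minor its root, the subdominant, is G#.
Stacking thirds from G# gives G#-B-D#.
The figured bass 6 indicates first inversion, placing the third (B) in the bass: B-D#-G#.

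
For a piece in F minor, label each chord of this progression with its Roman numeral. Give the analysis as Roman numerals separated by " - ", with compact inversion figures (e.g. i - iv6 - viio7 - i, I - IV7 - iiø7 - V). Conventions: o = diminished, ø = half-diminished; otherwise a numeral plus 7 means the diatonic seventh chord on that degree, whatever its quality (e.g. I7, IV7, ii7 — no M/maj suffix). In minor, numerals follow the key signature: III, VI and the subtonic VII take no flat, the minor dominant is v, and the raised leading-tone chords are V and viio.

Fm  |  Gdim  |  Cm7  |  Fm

i - iio - v7 - i

Fm: minor triad on F = scale degree 1 → i.
Gdim: diminished triad on G = scale degree 2 → iio.
Cm7: root C is the dominant; minor seventh chord there is v7.
Fm: root F is the tonic; minor triad there is i.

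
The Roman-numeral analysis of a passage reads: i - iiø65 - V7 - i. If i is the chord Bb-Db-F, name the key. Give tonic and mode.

The chord Bbm is a minor triad rooted on Bb; its label is i.
If Bb is scale degree 1 and the mode makes that degree carry a minor triad, the tonic is Bb and the mode is minor.

Bb minor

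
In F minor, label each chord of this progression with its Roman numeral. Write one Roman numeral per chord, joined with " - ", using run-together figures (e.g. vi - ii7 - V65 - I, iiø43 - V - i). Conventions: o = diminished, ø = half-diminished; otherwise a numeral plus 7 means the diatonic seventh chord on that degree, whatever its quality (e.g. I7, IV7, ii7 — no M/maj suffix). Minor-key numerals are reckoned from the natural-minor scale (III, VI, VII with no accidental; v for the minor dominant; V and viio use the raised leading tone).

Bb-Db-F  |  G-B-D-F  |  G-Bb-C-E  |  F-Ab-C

Bb-Db-F has root Bb, degree 4 in F minor, so iv.
G-B-D-F: chromatic; G is V of V, so V7/V.
G-Bb-C-E: dominant seventh chord on C = scale degree 5 → V43.
F-Ab-C: root F is the tonic; minor triad there is i.

iv - V7/V - V43 - i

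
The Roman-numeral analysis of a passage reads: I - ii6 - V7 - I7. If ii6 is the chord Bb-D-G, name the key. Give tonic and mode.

F major

The chord Gm/Bb is a minor triad rooted on G; its label is ii6.
ii6 on G implies G is the supertonic; that puts the tonic at F, and the lowercase numeral fits major mode.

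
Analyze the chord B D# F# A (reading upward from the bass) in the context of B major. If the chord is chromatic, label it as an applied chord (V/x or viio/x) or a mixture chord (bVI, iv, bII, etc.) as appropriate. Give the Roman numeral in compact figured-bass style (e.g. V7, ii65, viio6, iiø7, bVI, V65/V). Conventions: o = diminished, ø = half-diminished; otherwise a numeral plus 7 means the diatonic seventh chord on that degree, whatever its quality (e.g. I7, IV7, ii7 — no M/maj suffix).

V7/IV

Stacked in thirds the chord is B-D#-F#-A: a dominant seventh chord on B.
B is not a diatonic chord root with this quality in B major, but it lies a perfect fifth above E (IV), so the chord functions as an applied dominant of IV.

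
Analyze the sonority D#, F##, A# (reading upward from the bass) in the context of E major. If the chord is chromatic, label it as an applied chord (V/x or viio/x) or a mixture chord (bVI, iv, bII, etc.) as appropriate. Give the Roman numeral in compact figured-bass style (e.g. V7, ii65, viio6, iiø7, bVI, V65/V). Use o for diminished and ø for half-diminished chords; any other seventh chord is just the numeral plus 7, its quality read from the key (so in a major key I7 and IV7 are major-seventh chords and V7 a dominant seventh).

Stacked in thirds the chord is D#-F##-A#: a major triad on D#.
D# is not a diatonic chord root with this quality in E major, but it lies a perfect fifth above G# (iii), so the chord functions as an applied dominant of iii.

V/iii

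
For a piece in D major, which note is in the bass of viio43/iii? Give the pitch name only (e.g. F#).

B

The applied chord viio43/iii is rooted on E#: E#-G#-B-D.
The figure 43 means second inversion — the fifth is in the bass.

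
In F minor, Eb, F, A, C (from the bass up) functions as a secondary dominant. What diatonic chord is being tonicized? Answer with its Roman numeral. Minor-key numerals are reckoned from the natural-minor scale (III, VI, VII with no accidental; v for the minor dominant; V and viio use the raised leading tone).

The chord is a dominant seventh chord on F.
A dominant resolves down a perfect fifth: F → Bb. In F minor, Bb is scale degree 4, i.e. iv.

iv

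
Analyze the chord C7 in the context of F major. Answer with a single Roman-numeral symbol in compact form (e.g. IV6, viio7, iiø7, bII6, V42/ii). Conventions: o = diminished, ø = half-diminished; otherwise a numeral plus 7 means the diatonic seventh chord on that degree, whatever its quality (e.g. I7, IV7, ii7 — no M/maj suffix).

The pitches C-E-G-Bb form a dominant seventh chord rooted on C.
C is scale degree 5 in F major, and a dominant seventh chord on that degree is written V7.

V7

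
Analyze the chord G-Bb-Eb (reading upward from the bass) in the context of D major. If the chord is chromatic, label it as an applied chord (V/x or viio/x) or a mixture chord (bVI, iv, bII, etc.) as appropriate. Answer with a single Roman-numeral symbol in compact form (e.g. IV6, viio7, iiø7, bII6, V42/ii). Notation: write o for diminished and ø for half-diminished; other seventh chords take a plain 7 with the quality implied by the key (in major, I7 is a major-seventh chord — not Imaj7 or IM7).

bII6

Stacked in thirds the chord is Eb-G-Bb: a major triad on Eb.
Eb is the lowered second degree of D major (diatonic 2 would be E). This is the Neapolitan sixth — a major triad on the lowered second degree, here in its customary first inversion.
With G in the bass the chord is in first inversion, so the figured bass is 6.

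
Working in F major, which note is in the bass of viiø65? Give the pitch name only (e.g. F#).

G

viiø in F major has root E; the chord is E-G-Bb-D.
The figure 65 means first inversion — the third is in the bass.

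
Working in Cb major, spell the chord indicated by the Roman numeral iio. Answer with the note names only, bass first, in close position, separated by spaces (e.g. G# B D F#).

iio is the diminished supertonic triad, borrowed from the parallel minor. In Cb major that root is Db.
So the chord is Db-Fb-Abb.

Db Fb Abb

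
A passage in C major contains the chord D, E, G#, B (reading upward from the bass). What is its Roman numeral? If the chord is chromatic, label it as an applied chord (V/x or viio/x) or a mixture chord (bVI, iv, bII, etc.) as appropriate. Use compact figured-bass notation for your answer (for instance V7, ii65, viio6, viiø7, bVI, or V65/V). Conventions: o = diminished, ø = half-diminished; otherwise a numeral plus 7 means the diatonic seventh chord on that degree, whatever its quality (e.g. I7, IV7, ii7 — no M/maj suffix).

V42/vi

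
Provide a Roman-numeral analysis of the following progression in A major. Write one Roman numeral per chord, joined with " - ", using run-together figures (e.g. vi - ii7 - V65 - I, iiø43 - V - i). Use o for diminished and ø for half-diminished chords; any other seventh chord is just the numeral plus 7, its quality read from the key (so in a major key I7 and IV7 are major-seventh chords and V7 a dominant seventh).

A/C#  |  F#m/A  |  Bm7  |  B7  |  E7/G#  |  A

I6 - vi6 - ii7 - V7/V - V65 - I

A/C#: root A is the tonic; major triad there is I6.
F#m/A: minor triad on F# = scale degree 6 → vi6.
Bm7 has root B, degree 2 in A major, so ii7.
B7: chromatic; B is V of V, so V7/V.
E7/G#: dominant seventh chord on E = scale degree 5 → V65.
A: root A is the tonic; major triad there is I.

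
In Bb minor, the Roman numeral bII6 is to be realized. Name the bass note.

bII in Bb minor has root Cb; the chord is Cb-Eb-Gb.
The figure 6 means first inversion — the third is in the bass.

Eb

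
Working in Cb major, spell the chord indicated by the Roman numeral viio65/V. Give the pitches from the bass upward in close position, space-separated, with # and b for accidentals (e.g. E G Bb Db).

viio65/V is a secondary leading-tone chord. The target V is Gb in Cb major; the applied chord is rooted a semitone below, on F.
Building a fully diminished seventh chord on F gives F-Ab-Cb-Ebb.
With the 65 figure the chord is in first inversion; from the bass Ab upward in close position it reads Ab-Cb-Ebb-F.

Ab Cb Ebb F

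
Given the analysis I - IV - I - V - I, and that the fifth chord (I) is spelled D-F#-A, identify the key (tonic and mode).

D major

The chord D is a major triad rooted on D; its label is I.
If D is scale degree 1 and the mode makes that degree carry a major triad, the tonic is D and the mode is major.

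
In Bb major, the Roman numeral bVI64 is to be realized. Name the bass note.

Db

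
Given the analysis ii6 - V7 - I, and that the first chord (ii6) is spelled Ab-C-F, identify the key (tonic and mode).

Eb major

The chord Fm/Ab is a minor triad rooted on F; its label is ii6.
Counting down one scale step from F places the tonic on Eb; a minor triad on degree 2 is diatonic only in major.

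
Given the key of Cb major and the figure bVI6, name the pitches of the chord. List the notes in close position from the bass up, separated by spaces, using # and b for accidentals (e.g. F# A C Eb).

Cb Ebb Abb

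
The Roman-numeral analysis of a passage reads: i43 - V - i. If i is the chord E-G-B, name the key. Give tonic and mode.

E minor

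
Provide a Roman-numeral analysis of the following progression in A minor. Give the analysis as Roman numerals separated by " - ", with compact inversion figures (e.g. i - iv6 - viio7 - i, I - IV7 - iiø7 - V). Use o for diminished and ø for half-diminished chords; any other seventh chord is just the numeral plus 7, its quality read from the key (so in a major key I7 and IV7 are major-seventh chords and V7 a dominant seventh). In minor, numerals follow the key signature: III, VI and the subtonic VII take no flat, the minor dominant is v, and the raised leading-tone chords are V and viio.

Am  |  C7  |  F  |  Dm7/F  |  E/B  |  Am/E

Am: minor triad on A = scale degree 1 → i.
C7: chromatic; C is V of VI, so V7/VI.
F has root F, degree 6 in A minor, so VI.
Dm7/F: minor seventh chord on D = scale degree 4 → iv65.
E/B has root E, degree 5 in A minor, so V64.
Am/E: minor triad on A = scale degree 1 → i64.

i - V7/VI - VI - iv65 - V64 - i64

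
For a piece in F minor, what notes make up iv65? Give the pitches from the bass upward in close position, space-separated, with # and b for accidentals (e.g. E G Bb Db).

Db F Ab Bb

In F minor, scale degree 4 is Bb, and the diatonic chord built there is a minor seventh chord.
That chord is spelled Bb-Db-F-Ab.
With the 65 figure the chord is in first inversion; from the bass Db upward in close position it reads Db-F-Ab-Bb.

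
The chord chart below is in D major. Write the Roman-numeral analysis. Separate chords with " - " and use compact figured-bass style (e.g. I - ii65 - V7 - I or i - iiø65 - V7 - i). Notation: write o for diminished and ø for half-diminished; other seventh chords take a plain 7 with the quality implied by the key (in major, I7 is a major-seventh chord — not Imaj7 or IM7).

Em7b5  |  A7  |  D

iiø7 - V7 - I

Em7b5: half-diminished seventh chord on E — chromatic; iiø7 (borrowed from the parallel minor).
A7 has root A, degree 5 in D major, so V7.
D: major triad on D = scale degree 1 → I.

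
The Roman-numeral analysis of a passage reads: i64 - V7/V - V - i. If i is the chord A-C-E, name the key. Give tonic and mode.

A minor

The chord Am is a minor triad rooted on A; its label is i.
If A is scale degree 1 and the mode makes that degree carry a minor triad, the tonic is A and the mode is minor.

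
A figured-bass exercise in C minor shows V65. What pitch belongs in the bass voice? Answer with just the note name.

B

V in C minor has root G; the chord is G-B-D-F.
The figure 65 means first inversion — the third is in the bass.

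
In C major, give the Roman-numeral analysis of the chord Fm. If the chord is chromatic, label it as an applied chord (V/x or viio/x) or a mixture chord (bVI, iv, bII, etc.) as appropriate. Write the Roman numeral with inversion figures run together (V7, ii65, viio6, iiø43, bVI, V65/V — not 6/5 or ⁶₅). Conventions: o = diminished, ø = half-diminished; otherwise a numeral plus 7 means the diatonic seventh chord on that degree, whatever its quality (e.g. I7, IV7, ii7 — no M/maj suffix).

iv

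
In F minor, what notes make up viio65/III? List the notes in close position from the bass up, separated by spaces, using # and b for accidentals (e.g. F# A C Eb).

Bb Db Fb G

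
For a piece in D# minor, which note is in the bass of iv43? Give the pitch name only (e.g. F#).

D#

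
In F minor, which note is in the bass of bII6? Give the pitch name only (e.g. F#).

Bb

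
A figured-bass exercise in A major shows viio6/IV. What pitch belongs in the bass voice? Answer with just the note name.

E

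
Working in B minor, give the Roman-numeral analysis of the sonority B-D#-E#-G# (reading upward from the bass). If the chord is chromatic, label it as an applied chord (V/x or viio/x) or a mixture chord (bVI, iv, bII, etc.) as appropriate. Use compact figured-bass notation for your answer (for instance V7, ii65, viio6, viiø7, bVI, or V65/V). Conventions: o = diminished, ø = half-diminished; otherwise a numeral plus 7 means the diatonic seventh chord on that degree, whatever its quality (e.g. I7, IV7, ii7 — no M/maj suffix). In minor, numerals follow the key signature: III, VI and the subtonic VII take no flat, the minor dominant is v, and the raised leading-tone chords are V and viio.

Stacked in thirds the chord is E#-G#-B-D#: a half-diminished seventh chord on E#.
E# sits a half step below F# (V in B minor); a diminished chord there is the applied leading-tone chord of V.
With B in the bass the chord is in second inversion, so the figured bass is 43.

viiø43/V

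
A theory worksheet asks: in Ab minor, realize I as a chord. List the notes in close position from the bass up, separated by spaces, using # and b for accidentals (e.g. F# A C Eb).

Ab C Eb

Scale degree 1 in Ab minor is Ab; here the chord built on it is altered to a major triad. I is the major tonic (Picardy third), borrowed from the parallel major.
So the chord is Ab-C-Eb.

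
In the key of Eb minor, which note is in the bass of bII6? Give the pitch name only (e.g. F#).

bII in Eb minor has root Fb; the chord is Fb-Ab-Cb.
The figure 6 means first inversion — the third is in the bass.

Ab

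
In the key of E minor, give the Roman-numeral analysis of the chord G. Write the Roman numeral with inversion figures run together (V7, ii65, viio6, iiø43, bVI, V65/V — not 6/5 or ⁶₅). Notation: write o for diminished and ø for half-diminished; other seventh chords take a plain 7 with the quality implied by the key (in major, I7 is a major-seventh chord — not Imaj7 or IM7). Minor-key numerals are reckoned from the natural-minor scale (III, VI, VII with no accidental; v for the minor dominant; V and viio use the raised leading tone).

The pitches G-B-D form a major triad rooted on G.
G is scale degree 3 in E minor, and a major triad on that degree is written III.

III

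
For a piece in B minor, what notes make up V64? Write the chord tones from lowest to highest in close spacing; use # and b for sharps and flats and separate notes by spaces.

C# F# A#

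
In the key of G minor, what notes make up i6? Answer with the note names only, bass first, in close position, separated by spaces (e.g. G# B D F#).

The numeral's case and figure indicate a minor triad. In G minor its root, the first degree, is G.
That chord is spelled G-Bb-D.
The figured bass 6 indicates first inversion, placing the third (Bb) in the bass: Bb-D-G.

Bb D G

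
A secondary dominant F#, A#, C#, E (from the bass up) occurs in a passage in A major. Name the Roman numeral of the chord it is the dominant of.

The chord is a dominant seventh chord on F#.
A dominant resolves down a perfect fifth: F# → B. In A major, B is scale degree 2, i.e. ii.

ii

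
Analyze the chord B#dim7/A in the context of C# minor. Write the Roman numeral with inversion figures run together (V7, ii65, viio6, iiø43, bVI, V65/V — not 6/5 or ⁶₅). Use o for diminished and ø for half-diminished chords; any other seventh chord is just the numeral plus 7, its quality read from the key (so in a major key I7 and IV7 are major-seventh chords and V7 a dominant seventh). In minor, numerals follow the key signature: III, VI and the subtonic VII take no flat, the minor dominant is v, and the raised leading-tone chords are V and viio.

viio42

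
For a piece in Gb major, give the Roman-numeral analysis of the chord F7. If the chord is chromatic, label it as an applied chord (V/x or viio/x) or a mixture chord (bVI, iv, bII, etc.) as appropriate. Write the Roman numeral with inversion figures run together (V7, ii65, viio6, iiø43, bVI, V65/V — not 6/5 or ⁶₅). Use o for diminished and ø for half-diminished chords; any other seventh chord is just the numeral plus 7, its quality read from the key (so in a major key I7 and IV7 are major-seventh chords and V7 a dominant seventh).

The pitches F-A-C-Eb form a dominant seventh chord rooted on F.
F is not a diatonic chord root with this quality in Gb major, but it lies a perfect fifth above Bb (iii), so the chord functions as an applied dominant of iii.

V7/iii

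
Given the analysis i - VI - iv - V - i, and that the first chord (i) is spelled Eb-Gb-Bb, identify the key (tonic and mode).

The anchor chord is a minor triad on Eb, labeled i.
If Eb is scale degree 1 and the mode makes that degree carry a minor triad, the tonic is Eb and the mode is minor.

Eb minor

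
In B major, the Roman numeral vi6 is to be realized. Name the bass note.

B

vi in B major has root G#; the chord is G#-B-D#.
The figure 6 means first inversion — the third is in the bass.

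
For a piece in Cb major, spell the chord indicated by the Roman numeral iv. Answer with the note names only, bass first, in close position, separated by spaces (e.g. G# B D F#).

iv is the minor subdominant, borrowed from the parallel minor. In Cb major that root is Fb.
So the chord is Fb-Abb-Cb, a minor triad.

Fb Abb Cb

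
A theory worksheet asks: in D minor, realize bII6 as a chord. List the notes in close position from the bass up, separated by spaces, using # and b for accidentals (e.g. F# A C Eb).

G Bb Eb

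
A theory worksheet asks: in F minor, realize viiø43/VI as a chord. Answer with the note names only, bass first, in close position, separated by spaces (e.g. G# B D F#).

Gb Bb C Eb

The slash marks an applied leading-tone chord: viio of VI. In F minor, VI is Db, so the leading tone to it is C, a half step below.
Building a half-diminished seventh chord on C gives C-Eb-Gb-Bb.
The figured bass 43 indicates second inversion, placing the fifth (Gb) in the bass: Gb-Bb-C-Eb.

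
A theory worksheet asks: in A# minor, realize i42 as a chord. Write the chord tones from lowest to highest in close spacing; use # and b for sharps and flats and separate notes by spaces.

G# A# C# E#

The numeral's case and figure indicate a minor seventh chord. In A# minor its root, scale degree 1, is A#.
Stacking thirds from A# gives A#-C#-E#-G#.
The figured bass 42 indicates third inversion, placing the seventh (G#) in the bass: G#-A#-C#-E#.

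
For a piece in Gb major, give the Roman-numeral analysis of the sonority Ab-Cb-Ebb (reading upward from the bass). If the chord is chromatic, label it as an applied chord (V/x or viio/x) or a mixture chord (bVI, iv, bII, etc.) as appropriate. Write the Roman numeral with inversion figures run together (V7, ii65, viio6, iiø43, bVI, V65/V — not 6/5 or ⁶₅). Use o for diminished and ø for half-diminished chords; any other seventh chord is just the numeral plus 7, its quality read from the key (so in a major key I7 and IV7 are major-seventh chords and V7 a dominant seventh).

iio

The pitches Ab-Cb-Ebb form a diminished triad rooted on Ab.
Ab is the second degree of Gb major. This is the diminished supertonic triad, borrowed from the parallel minor.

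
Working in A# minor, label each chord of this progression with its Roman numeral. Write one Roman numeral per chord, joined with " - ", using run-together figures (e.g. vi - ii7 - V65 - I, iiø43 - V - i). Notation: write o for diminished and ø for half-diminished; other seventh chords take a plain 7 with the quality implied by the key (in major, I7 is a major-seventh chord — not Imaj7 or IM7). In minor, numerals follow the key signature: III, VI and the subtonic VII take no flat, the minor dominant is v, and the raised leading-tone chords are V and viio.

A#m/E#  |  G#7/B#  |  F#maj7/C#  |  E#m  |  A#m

i64 - VII65 - VI43 - v - i

A#m/E#: root A# is the tonic; minor triad there is i64.
G#7/B#: dominant seventh chord on G# = scale degree 7 → VII65.
F#maj7/C#: root F# is the submediant; major seventh chord there is VI43.
E#m has root E#, degree 5 in A# minor, so v.
A#m has root A#, degree 1 in A# minor, so i.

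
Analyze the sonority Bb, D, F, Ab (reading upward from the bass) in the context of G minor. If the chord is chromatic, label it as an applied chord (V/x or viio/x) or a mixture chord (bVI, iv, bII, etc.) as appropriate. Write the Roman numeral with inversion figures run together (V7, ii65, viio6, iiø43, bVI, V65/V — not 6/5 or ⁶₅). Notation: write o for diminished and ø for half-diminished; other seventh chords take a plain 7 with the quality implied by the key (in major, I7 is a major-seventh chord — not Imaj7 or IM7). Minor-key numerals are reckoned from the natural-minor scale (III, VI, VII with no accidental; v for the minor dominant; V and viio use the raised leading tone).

V7/VI

Stacked in thirds the chord is Bb-D-F-Ab: a dominant seventh chord on Bb.
Bb is not a diatonic chord root with this quality in G minor, but it lies a perfect fifth above Eb (VI), so the chord functions as an applied dominant of VI.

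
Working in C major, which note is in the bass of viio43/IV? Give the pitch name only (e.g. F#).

Bb

The applied chord viio43/IV is rooted on E: E-G-Bb-Db.
The figure 43 means second inversion — the fifth is in the bass.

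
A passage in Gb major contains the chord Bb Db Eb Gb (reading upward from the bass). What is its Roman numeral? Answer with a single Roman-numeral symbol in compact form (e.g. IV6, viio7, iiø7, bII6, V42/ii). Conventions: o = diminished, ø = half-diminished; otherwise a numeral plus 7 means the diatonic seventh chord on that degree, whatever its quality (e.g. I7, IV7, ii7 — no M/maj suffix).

vi43

The pitches Eb-Gb-Bb-Db form a minor seventh chord rooted on Eb.
Eb is scale degree 6 in Gb major, and a minor seventh chord on that degree is written vi7.
With Bb in the bass the chord is in second inversion, so the figured bass is 43.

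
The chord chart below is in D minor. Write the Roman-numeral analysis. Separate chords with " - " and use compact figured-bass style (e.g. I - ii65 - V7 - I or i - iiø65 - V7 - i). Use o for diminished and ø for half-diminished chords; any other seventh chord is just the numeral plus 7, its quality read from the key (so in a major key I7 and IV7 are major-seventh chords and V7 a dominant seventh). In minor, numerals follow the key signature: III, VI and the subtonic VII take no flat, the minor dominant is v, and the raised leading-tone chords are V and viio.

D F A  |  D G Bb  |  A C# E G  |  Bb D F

i - iv64 - V7 - VI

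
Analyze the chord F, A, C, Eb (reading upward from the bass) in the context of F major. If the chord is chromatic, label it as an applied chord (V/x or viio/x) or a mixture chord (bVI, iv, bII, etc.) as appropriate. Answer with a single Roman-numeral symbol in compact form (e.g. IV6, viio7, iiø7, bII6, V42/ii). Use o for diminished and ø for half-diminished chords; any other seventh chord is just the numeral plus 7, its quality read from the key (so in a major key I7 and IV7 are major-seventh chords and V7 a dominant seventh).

V7/IV

Stacked in thirds the chord is F-A-C-Eb: a dominant seventh chord on F.
F is not a diatonic chord root with this quality in F major, but it lies a perfect fifth above Bb (IV), so the chord functions as an applied dominant of IV.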